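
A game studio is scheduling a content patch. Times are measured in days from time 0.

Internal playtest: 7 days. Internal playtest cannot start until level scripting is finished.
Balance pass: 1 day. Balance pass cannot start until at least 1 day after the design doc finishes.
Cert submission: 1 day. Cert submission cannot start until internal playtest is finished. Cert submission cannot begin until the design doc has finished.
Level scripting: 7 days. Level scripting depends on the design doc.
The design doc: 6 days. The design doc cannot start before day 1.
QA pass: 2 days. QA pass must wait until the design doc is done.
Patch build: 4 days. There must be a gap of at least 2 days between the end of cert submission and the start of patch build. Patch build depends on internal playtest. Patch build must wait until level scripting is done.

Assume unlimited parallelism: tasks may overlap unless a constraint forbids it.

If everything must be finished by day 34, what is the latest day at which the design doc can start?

7

Patch build must finish by day 34; it takes 4 days, so it must start by 34 − 4 = day 30.
Cert submission must finish before patch build (must start by day 30, minus 2-day gap → day 28). With a 1-day duration, cert submission must start by 28 − 1 = day 27.
Internal playtest has several dependents: cert submission (must start by day 27); patch build (must start by day 30). The earliest of those limits is day 27, so internal playtest must start by 27 − 7 = day 20.
Level scripting feeds internal playtest (must start by day 20); patch build (must start by day 30). Taking the minimum, level scripting must finish by day 20 and start by 20 − 7 = day 13.
To finish by day 34, balance pass (duration 1) must start no later than day 33.
Nothing follows QA pass; the deadline of day 34 is its only limit. It must start by 34 − 2 = day 32.
The design doc feeds level scripting (must start by day 13); balance pass (must start by day 33, minus 1-day gap → day 32); QA pass (must start by day 32); cert submission (must start by day 27). Taking the minimum, the design doc must finish by day 13 and start by 13 − 6 = day 7.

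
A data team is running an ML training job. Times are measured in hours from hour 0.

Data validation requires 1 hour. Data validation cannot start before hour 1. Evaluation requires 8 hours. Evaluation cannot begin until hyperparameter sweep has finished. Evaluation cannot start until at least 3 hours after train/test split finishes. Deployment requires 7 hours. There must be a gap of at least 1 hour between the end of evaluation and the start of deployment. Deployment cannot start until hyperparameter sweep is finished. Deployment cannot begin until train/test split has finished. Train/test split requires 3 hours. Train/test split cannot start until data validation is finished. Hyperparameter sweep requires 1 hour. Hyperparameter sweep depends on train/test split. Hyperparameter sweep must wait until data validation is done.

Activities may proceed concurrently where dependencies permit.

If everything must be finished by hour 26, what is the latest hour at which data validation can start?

3

Nothing follows deployment; the deadline of hour 26 is its only limit. It must start by 26 − 7 = hour 19.
Evaluation feeds into deployment (must start by hour 19, minus 1-hour gap → hour 18); so evaluation must finish by hour 18 and therefore start by hour 10.
For hyperparameter sweep: evaluation (must start by hour 10); deployment (must start by hour 19). The most restrictive is hour 10; with a 1-hour duration, hyperparameter sweep must start by hour 9.
For train/test split: hyperparameter sweep (must start by hour 9); evaluation (must start by hour 10, minus 3-hour gap → hour 7); deployment (must start by hour 19). The most restrictive is hour 7; with a 3-hour duration, train/test split must start by hour 4.
For data validation: train/test split (must start by hour 4); hyperparameter sweep (must start by hour 9). The most restrictive is hour 4; with a 1-hour duration, data validation must start by hour 3.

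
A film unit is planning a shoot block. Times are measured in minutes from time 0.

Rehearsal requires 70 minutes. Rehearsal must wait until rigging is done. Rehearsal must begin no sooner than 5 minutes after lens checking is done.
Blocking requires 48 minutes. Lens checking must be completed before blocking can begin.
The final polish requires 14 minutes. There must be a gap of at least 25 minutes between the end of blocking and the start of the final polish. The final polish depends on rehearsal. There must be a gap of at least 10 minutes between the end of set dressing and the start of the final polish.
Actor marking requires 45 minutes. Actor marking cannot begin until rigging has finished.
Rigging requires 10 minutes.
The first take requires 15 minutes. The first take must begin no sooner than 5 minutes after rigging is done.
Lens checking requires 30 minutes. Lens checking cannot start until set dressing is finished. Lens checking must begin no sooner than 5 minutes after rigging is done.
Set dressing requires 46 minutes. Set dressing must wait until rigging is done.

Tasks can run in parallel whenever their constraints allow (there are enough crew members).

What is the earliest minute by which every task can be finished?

175

Rigging can start immediately at minute 0; it finishes at minute 10.
The first take waits on rigging (finishes minute 10, plus 5-minute gap → minute 15), so it starts at minute 15 and finishes at 15 + 15 = minute 30.
Actor marking cannot begin until rigging (finishes minute 10). It runs from minute 10 to 10 + 45 = minute 55.
Set dressing waits on rigging (finishes minute 10), so it starts at minute 10 and finishes at 10 + 46 = minute 56.
For lens checking: set dressing (finishes minute 56); rigging (finishes minute 10, plus 5-minute gap → minute 15). Taking the maximum gives a start of minute 56, and it finishes at 56 + 30 = minute 86.
Rehearsal needs all of rigging (finishes minute 10); lens checking (finishes minute 86, plus 5-minute gap → minute 91). That puts its earliest start at minute 91; it finishes at 91 + 70 = minute 161.
Blocking cannot begin until lens checking (finishes minute 86). It runs from minute 86 to 86 + 48 = minute 134.
The final polish needs all of blocking (finishes minute 134, plus 25-minute gap → minute 159); rehearsal (finishes minute 161); set dressing (finishes minute 56, plus 10-minute gap → minute 66). That puts its earliest start at minute 161; it finishes at 161 + 14 = minute 175.
All tasks are finished once the last one completes. Finish times: Rigging at 10, Set dressing at 56, Lens checking at 86, Blocking at 134, Actor marking at 55, Rehearsal at 161, The final polish at 175, The first take at 30. The latest is minute 175.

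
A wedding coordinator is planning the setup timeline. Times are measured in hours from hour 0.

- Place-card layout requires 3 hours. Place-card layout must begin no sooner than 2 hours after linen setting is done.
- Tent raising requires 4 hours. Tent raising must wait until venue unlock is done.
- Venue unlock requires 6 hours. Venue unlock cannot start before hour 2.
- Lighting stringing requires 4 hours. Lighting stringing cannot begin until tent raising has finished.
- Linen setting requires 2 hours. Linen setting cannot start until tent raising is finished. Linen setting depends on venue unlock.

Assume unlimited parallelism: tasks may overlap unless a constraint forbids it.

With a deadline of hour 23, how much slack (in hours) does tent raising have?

4

Venue unlock waits on its own release at hour 2, so it starts at hour 2 and finishes at 2 + 6 = hour 8.
After venue unlock (finishes hour 8), tent raising can start at hour 8 and finishes at hour 12.

Working backward from the deadline:
To finish by hour 23, place-card layout (duration 3) must start no later than hour 20.
Since place-card layout (must start by hour 20, minus 2-hour gap → hour 18) depends on it, linen setting must finish by hour 18. Backing off its 2-hour duration gives a latest start of hour 16.
To finish by hour 23, lighting stringing (duration 4) must start no later than hour 19.
For tent raising: linen setting (must start by hour 16); lighting stringing (must start by hour 19). The most restrictive is hour 16; with a 4-hour duration, tent raising must start by hour 12.
So tent raising can start as early as hour 8 and as late as hour 12, giving 12 − 8 = 4 hours of slack.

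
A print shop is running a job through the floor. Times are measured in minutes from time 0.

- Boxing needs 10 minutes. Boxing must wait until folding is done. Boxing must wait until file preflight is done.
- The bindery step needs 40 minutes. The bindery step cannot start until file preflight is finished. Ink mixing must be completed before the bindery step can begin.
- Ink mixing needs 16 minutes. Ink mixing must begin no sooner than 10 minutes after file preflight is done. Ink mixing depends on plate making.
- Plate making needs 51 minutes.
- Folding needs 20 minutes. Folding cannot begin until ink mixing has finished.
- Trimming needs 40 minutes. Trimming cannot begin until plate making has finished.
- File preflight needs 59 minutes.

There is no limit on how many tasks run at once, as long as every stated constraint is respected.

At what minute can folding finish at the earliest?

Plate making can start immediately at minute 0; it finishes at minute 51.
Nothing blocks file preflight, so it runs from minute 0 to minute 59.
Ink mixing has to wait for file preflight (finishes minute 59, plus 10-minute gap → minute 69); plate making (finishes minute 51). The latest of these is minute 69, so ink mixing runs minute 69 to 69 + 16 = minute 85.
Folding waits on ink mixing (finishes minute 85), so it starts at minute 85 and finishes at 85 + 20 = minute 105.

105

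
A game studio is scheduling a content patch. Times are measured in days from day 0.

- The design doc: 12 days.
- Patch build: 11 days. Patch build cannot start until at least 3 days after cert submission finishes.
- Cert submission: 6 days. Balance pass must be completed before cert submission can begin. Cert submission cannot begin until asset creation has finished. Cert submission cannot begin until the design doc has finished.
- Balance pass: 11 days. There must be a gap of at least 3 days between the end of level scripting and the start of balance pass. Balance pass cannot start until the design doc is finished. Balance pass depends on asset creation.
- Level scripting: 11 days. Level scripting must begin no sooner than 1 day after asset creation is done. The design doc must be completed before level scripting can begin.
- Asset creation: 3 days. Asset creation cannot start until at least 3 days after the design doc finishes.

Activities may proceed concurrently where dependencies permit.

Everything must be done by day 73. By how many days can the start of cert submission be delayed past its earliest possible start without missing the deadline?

Nothing blocks the design doc, so it runs from day 0 to day 12.
Asset creation waits on the design doc (finishes day 12, plus 3-day gap → day 15), so it starts at day 15 and finishes at 15 + 3 = day 18.
For level scripting: asset creation (finishes day 18, plus 1-day gap → day 19); the design doc (finishes day 12). Taking the maximum gives a start of day 19, and it finishes at 19 + 11 = day 30.
Balance pass has to wait for level scripting (finishes day 30, plus 3-day gap → day 33); the design doc (finishes day 12); asset creation (finishes day 18). The latest of these is day 33, so balance pass runs day 33 to 33 + 11 = day 44.
For cert submission: balance pass (finishes day 44); asset creation (finishes day 18); the design doc (finishes day 12). Taking the maximum gives a start of day 44, and it finishes at 44 + 6 = day 50.

Working backward from the deadline:
Patch build must finish by day 73; it takes 11 days, so it must start by 73 − 11 = day 62.
Cert submission feeds into patch build (must start by day 62, minus 3-day gap → day 59); so cert submission must finish by day 59 and therefore start by day 53.
So cert submission can start as early as day 44 and as late as day 53, giving 53 − 44 = 9 days of slack.

9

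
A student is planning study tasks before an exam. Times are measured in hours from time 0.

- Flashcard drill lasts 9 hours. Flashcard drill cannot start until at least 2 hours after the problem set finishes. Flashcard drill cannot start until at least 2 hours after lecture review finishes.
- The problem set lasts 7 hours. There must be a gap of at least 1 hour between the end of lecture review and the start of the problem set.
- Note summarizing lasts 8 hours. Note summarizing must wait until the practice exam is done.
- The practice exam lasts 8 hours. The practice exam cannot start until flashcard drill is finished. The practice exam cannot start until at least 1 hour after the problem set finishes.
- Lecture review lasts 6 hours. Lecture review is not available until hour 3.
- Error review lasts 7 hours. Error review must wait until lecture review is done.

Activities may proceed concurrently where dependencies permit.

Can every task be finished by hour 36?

Lecture review cannot begin until its own release at hour 3. It runs from hour 3 to 3 + 6 = hour 9.
After lecture review (finishes hour 9), error review can start at hour 9 and finishes at hour 16.
After lecture review (finishes hour 9, plus 1-hour gap → hour 10), the problem set can start at hour 10 and finishes at hour 17.
Flashcard drill needs all of the problem set (finishes hour 17, plus 2-hour gap → hour 19); lecture review (finishes hour 9, plus 2-hour gap → hour 11). That puts its earliest start at hour 19; it finishes at 19 + 9 = hour 28.
The practice exam has to wait for flashcard drill (finishes hour 28); the problem set (finishes hour 17, plus 1-hour gap → hour 18). The latest of these is hour 28, so the practice exam runs hour 28 to 28 + 8 = hour 36.
Note summarizing cannot begin until the practice exam (finishes hour 36). It runs from hour 36 to 36 + 8 = hour 44.
The earliest everything can be done is hour 44, which is after the deadline of 36, so it is not possible.

No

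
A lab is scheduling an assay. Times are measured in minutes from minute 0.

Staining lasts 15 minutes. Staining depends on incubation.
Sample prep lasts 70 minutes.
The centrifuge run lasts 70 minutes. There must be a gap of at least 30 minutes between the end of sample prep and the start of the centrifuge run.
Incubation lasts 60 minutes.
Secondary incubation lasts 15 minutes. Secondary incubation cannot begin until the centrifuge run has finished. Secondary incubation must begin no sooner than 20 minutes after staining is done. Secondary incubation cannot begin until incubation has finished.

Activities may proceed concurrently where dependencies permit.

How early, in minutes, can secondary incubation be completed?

185

Incubation has no prerequisites, so it starts at minute 0 and finishes at minute 60.
Staining cannot begin until incubation (finishes minute 60). It runs from minute 60 to 60 + 15 = minute 75.
Sample prep has no prerequisites, so it starts at minute 0 and finishes at minute 70.
The centrifuge run waits on sample prep (finishes minute 70, plus 30-minute gap → minute 100), so it starts at minute 100 and finishes at 100 + 70 = minute 170.
Secondary incubation cannot start until the centrifuge run (finishes minute 170); staining (finishes minute 75, plus 20-minute gap → minute 95); incubation (finishes minute 60). The controlling bound is minute 170, so secondary incubation finishes at 170 + 15 = minute 185.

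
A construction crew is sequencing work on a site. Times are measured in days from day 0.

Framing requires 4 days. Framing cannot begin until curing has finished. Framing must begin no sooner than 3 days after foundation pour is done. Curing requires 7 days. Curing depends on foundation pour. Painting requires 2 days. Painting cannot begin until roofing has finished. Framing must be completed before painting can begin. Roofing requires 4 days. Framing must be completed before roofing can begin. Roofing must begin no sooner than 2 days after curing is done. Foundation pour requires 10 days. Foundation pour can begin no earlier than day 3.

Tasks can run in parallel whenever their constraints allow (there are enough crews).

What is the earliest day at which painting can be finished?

30

After its own release at day 3, foundation pour can start at day 3 and finishes at day 13.
Curing waits on foundation pour (finishes day 13), so it starts at day 13 and finishes at 13 + 7 = day 20.
For framing: curing (finishes day 20); foundation pour (finishes day 13, plus 3-day gap → day 16). Taking the maximum gives a start of day 20, and it finishes at 20 + 4 = day 24.
Roofing cannot start until framing (finishes day 24); curing (finishes day 20, plus 2-day gap → day 22). The controlling bound is day 24, so roofing finishes at 24 + 4 = day 28.
Painting needs all of roofing (finishes day 28); framing (finishes day 24). That puts its earliest start at day 28; it finishes at 28 + 2 = day 30.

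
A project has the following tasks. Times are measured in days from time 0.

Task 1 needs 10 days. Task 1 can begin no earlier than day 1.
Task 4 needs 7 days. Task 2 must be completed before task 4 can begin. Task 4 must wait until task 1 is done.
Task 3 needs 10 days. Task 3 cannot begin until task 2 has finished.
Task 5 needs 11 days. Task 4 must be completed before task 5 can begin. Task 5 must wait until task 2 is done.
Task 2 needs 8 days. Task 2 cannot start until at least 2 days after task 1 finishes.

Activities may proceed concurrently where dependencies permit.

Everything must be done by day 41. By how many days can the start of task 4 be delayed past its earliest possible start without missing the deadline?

Task 1 cannot begin until its own release at day 1. It runs from day 1 to 1 + 10 = day 11.
After task 1 (finishes day 11, plus 2-day gap → day 13), task 2 can start at day 13 and finishes at day 21.
Task 4 needs all of task 2 (finishes day 21); task 1 (finishes day 11). That puts its earliest start at day 21; it finishes at 21 + 7 = day 28.

Working backward from the deadline:
To finish by day 41, task 5 (duration 11) must start no later than day 30.
Since task 5 (must start by day 30) depends on it, task 4 must finish by day 30. Backing off its 7-day duration gives a latest start of day 23.
So task 4 can start as early as day 21 and as late as day 23, giving 23 − 21 = 2 days of slack.

2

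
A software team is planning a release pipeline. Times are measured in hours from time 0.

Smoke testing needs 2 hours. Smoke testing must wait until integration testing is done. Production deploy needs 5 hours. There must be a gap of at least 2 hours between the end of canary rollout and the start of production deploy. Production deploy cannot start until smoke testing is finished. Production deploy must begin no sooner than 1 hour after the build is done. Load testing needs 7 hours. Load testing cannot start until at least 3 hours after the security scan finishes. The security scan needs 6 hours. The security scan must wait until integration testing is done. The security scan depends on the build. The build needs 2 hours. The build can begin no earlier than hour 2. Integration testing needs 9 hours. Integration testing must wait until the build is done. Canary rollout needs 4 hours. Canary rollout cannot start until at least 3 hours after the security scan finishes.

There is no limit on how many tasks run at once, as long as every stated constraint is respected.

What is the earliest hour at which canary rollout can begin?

After its own release at hour 2, the build can start at hour 2 and finishes at hour 4.
Integration testing cannot begin until the build (finishes hour 4). It runs from hour 4 to 4 + 9 = hour 13.
The security scan needs all of integration testing (finishes hour 13); the build (finishes hour 4). That puts its earliest start at hour 13; it finishes at 13 + 6 = hour 19.
Canary rollout waits on the security scan (finishes hour 19, plus 3-hour gap → hour 22), so the earliest it can start is hour 22.

22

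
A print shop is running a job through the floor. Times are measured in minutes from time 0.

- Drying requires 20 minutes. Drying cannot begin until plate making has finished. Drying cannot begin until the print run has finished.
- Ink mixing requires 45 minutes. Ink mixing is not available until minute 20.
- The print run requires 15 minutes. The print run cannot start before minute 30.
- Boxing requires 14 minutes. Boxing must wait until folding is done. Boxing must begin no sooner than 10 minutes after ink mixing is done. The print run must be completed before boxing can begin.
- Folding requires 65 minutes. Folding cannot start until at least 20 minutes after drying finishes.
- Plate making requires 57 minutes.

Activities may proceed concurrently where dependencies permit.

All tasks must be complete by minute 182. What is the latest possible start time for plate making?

6

To finish by minute 182, boxing (duration 14) must start no later than minute 168.
Folding feeds into boxing (must start by minute 168); so folding must finish by minute 168 and therefore start by minute 103.
Drying feeds into folding (must start by minute 103, minus 20-minute gap → minute 83); so drying must finish by minute 83 and therefore start by minute 63.
Plate making feeds into drying (must start by minute 63); so plate making must finish by minute 63 and therefore start by minute 6.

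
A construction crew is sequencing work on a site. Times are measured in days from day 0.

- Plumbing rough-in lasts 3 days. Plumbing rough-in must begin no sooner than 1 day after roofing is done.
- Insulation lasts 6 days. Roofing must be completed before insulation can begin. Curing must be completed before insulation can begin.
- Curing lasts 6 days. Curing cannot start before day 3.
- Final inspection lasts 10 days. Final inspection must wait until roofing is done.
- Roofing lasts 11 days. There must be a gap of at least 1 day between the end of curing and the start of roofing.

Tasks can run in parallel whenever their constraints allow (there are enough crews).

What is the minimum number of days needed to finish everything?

31

After its own release at day 3, curing can start at day 3 and finishes at day 9.
Roofing cannot begin until curing (finishes day 9, plus 1-day gap → day 10). It runs from day 10 to 10 + 11 = day 21.
Final inspection cannot begin until roofing (finishes day 21). It runs from day 21 to 21 + 10 = day 31.
Insulation cannot start until roofing (finishes day 21); curing (finishes day 9). The controlling bound is day 21, so insulation finishes at 21 + 6 = day 27.
Plumbing rough-in cannot begin until roofing (finishes day 21, plus 1-day gap → day 22). It runs from day 22 to 22 + 3 = day 25.
All tasks are finished once the last one completes. Finish times: Curing at 9, Roofing at 21, Plumbing rough-in at 25, Insulation at 27, Final inspection at 31. The latest is day 31.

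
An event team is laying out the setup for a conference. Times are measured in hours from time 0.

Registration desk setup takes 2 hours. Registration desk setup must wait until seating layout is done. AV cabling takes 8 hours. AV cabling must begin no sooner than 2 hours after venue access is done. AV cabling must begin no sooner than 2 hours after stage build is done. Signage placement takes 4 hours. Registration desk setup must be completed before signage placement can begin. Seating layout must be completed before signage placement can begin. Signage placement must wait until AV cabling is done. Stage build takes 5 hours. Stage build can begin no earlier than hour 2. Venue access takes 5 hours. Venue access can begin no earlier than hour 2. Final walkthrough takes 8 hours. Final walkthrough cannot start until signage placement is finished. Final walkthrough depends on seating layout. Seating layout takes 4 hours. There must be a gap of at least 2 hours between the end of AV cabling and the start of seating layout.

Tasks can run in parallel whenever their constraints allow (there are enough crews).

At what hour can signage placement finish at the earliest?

After its own release at hour 2, stage build can start at hour 2 and finishes at hour 7.
Venue access cannot begin until its own release at hour 2. It runs from hour 2 to 2 + 5 = hour 7.
AV cabling has to wait for venue access (finishes hour 7, plus 2-hour gap → hour 9); stage build (finishes hour 7, plus 2-hour gap → hour 9). The latest of these is hour 9, so AV cabling runs hour 9 to 9 + 8 = hour 17.
Seating layout waits on AV cabling (finishes hour 17, plus 2-hour gap → hour 19), so it starts at hour 19 and finishes at 19 + 4 = hour 23.
After seating layout (finishes hour 23), registration desk setup can start at hour 23 and finishes at hour 25.
Signage placement needs all of registration desk setup (finishes hour 25); seating layout (finishes hour 23); AV cabling (finishes hour 17). That puts its earliest start at hour 25; it finishes at 25 + 4 = hour 29.

29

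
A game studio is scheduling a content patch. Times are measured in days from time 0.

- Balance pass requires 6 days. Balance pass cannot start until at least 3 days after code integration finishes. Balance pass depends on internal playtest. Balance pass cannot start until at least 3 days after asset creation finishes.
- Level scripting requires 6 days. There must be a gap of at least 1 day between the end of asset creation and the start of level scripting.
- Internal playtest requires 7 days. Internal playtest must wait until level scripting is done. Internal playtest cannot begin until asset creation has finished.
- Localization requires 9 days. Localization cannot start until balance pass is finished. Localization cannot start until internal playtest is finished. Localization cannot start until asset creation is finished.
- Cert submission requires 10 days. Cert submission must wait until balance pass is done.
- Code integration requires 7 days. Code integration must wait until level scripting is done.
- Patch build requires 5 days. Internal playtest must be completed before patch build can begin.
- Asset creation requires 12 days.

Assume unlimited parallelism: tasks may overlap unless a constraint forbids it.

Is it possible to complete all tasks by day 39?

Nothing blocks asset creation, so it runs from day 0 to day 12.
Level scripting cannot begin until asset creation (finishes day 12, plus 1-day gap → day 13). It runs from day 13 to 13 + 6 = day 19.
For internal playtest: level scripting (finishes day 19); asset creation (finishes day 12). Taking the maximum gives a start of day 19, and it finishes at 19 + 7 = day 26.
Patch build waits on internal playtest (finishes day 26), so it starts at day 26 and finishes at 26 + 5 = day 31.
After level scripting (finishes day 19), code integration can start at day 19 and finishes at day 26.
Balance pass has to wait for code integration (finishes day 26, plus 3-day gap → day 29); internal playtest (finishes day 26); asset creation (finishes day 12, plus 3-day gap → day 15). The latest of these is day 29, so balance pass runs day 29 to 29 + 6 = day 35.
Cert submission waits on balance pass (finishes day 35), so it starts at day 35 and finishes at 35 + 10 = day 45.
Localization has to wait for balance pass (finishes day 35); internal playtest (finishes day 26); asset creation (finishes day 12). The latest of these is day 35, so localization runs day 35 to 35 + 9 = day 44.
The earliest everything can be done is day 45, which is after the deadline of 39, so it is not possible.

No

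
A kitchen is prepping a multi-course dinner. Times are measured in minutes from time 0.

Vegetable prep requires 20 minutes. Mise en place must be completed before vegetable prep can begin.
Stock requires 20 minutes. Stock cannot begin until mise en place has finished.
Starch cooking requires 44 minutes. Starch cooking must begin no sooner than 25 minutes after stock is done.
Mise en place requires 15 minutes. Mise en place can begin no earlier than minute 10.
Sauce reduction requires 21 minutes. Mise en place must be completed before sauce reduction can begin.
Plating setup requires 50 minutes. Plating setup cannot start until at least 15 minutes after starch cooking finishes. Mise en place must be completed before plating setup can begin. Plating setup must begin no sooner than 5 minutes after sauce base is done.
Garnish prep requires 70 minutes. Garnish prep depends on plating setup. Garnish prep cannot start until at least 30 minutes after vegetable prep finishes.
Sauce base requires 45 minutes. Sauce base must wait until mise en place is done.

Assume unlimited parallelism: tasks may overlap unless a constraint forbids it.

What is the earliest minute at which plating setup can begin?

129

Mise en place waits on its own release at minute 10, so it starts at minute 10 and finishes at 10 + 15 = minute 25.
Sauce base cannot begin until mise en place (finishes minute 25). It runs from minute 25 to 25 + 45 = minute 70.
After mise en place (finishes minute 25), stock can start at minute 25 and finishes at minute 45.
After stock (finishes minute 45, plus 25-minute gap → minute 70), starch cooking can start at minute 70 and finishes at minute 114.
Plating setup waits on starch cooking (finishes minute 114, plus 15-minute gap → minute 129); mise en place (finishes minute 25); sauce base (finishes minute 70, plus 5-minute gap → minute 75). The latest of these is minute 129, which is the earliest plating setup can start.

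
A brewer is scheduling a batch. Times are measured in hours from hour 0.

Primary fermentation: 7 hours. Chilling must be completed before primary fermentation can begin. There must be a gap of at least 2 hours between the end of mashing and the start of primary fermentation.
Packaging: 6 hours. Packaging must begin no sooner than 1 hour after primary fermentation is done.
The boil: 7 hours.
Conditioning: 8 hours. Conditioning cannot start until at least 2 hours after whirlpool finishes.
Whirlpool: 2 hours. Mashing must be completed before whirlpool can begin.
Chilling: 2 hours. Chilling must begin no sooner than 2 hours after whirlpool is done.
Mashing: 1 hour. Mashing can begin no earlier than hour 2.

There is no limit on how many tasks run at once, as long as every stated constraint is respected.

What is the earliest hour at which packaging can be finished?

Mashing waits on its own release at hour 2, so it starts at hour 2 and finishes at 2 + 1 = hour 3.
After mashing (finishes hour 3), whirlpool can start at hour 3 and finishes at hour 5.
Chilling waits on whirlpool (finishes hour 5, plus 2-hour gap → hour 7), so it starts at hour 7 and finishes at 7 + 2 = hour 9.
Primary fermentation needs all of chilling (finishes hour 9); mashing (finishes hour 3, plus 2-hour gap → hour 5). That puts its earliest start at hour 9; it finishes at 9 + 7 = hour 16.
Packaging cannot begin until primary fermentation (finishes hour 16, plus 1-hour gap → hour 17). It runs from hour 17 to 17 + 6 = hour 23.

23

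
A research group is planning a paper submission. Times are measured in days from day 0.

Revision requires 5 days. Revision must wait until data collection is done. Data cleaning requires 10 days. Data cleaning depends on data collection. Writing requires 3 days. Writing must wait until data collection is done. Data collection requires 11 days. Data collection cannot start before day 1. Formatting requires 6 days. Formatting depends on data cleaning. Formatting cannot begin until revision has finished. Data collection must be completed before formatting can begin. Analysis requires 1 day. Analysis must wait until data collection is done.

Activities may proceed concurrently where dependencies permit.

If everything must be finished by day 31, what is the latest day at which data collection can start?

4

Formatting must finish by day 31; it takes 6 days, so it must start by 31 − 6 = day 25.
Data cleaning has to be done before formatting (must start by day 25). That means finishing by day 25, i.e. starting by 25 − 10 = day 15.
Analysis has no dependents, so it just needs to finish by day 31. Starting by 31 − 1 = day 30 achieves that.
To finish by day 31, writing (duration 3) must start no later than day 28.
Revision feeds into formatting (must start by day 25); so revision must finish by day 25 and therefore start by day 20.
Data collection must finish in time for data cleaning (must start by day 15); analysis (must start by day 30); writing (must start by day 28); revision (must start by day 20); formatting (must start by day 25). The tightest is day 15, so data collection must start by 15 − 11 = day 4.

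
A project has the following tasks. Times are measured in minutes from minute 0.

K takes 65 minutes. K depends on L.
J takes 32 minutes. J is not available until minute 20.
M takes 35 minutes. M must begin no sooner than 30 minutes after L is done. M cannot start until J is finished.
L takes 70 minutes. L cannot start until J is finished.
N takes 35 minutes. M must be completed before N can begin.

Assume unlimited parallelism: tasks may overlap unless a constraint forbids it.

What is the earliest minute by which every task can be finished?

After its own release at minute 20, J can start at minute 20 and finishes at minute 52.
After J (finishes minute 52), L can start at minute 52 and finishes at minute 122.
For M: L (finishes minute 122, plus 30-minute gap → minute 152); J (finishes minute 52). Taking the maximum gives a start of minute 152, and it finishes at 152 + 35 = minute 187.
N cannot begin until M (finishes minute 187). It runs from minute 187 to 187 + 35 = minute 222.
K cannot begin until L (finishes minute 122). It runs from minute 122 to 122 + 65 = minute 187.
All tasks are finished once the last one completes. Finish times: J at 52, K at 187, L at 122, M at 187, N at 222. The latest is minute 222.

222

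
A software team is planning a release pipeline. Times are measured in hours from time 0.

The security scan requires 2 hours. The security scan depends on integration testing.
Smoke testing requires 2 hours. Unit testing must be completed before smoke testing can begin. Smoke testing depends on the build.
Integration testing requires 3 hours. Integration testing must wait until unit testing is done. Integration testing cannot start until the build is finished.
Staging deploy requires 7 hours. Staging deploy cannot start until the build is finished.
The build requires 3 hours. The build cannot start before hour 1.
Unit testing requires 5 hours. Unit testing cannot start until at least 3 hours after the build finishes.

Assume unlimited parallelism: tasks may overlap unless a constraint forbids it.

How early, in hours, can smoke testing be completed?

The build waits on its own release at hour 1, so it starts at hour 1 and finishes at 1 + 3 = hour 4.
After the build (finishes hour 4, plus 3-hour gap → hour 7), unit testing can start at hour 7 and finishes at hour 12.
Smoke testing needs all of unit testing (finishes hour 12); the build (finishes hour 4). That puts its earliest start at hour 12; it finishes at 12 + 2 = hour 14.

14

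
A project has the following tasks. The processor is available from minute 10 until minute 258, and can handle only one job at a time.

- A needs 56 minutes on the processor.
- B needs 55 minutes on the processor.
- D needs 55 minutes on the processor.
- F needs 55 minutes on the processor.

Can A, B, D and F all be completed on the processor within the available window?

The processor window is 258 − 10 = 248 minutes.
Running back to back, the jobs need 56 + 55 + 55 + 55 = 221 minutes on the processor.
Since 221 ≤ 248, they fit within the window.

Yes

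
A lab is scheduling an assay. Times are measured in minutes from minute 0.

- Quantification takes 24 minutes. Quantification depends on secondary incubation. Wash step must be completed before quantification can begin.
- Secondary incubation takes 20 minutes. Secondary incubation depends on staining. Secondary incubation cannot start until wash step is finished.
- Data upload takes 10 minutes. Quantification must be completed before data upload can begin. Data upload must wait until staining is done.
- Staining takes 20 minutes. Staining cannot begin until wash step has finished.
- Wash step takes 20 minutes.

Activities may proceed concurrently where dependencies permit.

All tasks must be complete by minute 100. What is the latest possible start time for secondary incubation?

46

To finish by minute 100, data upload (duration 10) must start no later than minute 90.
Since data upload (must start by minute 90) depends on it, quantification must finish by minute 90. Backing off its 24-minute duration gives a latest start of minute 66.
Secondary incubation feeds into quantification (must start by minute 66); so secondary incubation must finish by minute 66 and therefore start by minute 46.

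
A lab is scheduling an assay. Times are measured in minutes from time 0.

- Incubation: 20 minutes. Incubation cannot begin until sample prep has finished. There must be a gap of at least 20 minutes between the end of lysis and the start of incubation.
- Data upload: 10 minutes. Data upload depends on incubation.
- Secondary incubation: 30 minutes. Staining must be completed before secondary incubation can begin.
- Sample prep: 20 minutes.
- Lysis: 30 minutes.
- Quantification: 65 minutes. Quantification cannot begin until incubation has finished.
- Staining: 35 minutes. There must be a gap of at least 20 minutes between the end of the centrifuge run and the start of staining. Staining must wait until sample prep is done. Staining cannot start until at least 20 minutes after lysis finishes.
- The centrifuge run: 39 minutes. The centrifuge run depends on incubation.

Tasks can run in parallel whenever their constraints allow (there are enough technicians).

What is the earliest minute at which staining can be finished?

164

Nothing blocks lysis, so it runs from minute 0 to minute 30.
Sample prep has no prerequisites, so it starts at minute 0 and finishes at minute 20.
Incubation needs all of sample prep (finishes minute 20); lysis (finishes minute 30, plus 20-minute gap → minute 50). That puts its earliest start at minute 50; it finishes at 50 + 20 = minute 70.
The centrifuge run waits on incubation (finishes minute 70), so it starts at minute 70 and finishes at 70 + 39 = minute 109.
Staining needs all of the centrifuge run (finishes minute 109, plus 20-minute gap → minute 129); sample prep (finishes minute 20); lysis (finishes minute 30, plus 20-minute gap → minute 50). That puts its earliest start at minute 129; it finishes at 129 + 35 = minute 164.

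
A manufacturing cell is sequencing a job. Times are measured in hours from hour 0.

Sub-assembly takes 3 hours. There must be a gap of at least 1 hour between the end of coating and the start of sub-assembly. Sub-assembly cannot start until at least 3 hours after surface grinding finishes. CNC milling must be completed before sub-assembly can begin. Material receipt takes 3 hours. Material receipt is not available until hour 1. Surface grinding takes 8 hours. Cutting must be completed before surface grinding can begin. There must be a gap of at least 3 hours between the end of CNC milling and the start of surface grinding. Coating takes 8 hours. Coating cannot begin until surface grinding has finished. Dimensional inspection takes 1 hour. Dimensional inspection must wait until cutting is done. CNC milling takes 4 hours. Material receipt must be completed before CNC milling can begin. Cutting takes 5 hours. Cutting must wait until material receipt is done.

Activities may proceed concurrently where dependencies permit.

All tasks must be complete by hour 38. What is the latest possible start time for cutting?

13

Nothing follows sub-assembly; the deadline of hour 38 is its only limit. It must start by 38 − 3 = hour 35.
Since sub-assembly (must start by hour 35, minus 1-hour gap → hour 34) depends on it, coating must finish by hour 34. Backing off its 8-hour duration gives a latest start of hour 26.
Surface grinding feeds coating (must start by hour 26); sub-assembly (must start by hour 35, minus 3-hour gap → hour 32). Taking the minimum, surface grinding must finish by hour 26 and start by 26 − 8 = hour 18.
Dimensional inspection must finish by hour 38; it takes 1 hour, so it must start by 38 − 1 = hour 37.
Cutting feeds surface grinding (must start by hour 18); dimensional inspection (must start by hour 37). Taking the minimum, cutting must finish by hour 18 and start by 18 − 5 = hour 13.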